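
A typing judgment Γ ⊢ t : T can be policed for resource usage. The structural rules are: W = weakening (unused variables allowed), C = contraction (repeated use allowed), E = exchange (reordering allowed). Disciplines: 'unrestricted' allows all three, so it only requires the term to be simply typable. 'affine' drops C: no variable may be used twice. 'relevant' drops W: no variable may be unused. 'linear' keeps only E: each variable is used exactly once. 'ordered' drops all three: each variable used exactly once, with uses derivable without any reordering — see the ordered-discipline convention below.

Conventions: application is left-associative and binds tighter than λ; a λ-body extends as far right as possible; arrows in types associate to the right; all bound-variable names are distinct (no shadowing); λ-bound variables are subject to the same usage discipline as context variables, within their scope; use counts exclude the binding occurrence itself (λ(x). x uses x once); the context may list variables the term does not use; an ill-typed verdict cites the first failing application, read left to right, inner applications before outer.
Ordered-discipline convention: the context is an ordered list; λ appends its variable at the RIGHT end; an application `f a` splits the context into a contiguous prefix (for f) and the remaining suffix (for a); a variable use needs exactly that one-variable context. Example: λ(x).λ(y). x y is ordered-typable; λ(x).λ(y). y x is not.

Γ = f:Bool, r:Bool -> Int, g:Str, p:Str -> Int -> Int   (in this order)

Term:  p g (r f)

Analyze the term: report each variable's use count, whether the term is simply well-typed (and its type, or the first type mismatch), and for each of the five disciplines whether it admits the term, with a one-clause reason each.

counts: f ×1, r ×1, g ×1, p ×1
left-to-right use order: p, g, r, f
typing: the term checks, with type Int
ordered ✗ (use order p, g, r, f needs exchange)
linear ✓ (each of f, r, g, p used exactly once)
affine ✓ (at most one use each (f, r, g, p))
relevant ✓ (every one of f, r, g, p appears)
unrestricted ✓ (type-checks (Int) and nothing is barred)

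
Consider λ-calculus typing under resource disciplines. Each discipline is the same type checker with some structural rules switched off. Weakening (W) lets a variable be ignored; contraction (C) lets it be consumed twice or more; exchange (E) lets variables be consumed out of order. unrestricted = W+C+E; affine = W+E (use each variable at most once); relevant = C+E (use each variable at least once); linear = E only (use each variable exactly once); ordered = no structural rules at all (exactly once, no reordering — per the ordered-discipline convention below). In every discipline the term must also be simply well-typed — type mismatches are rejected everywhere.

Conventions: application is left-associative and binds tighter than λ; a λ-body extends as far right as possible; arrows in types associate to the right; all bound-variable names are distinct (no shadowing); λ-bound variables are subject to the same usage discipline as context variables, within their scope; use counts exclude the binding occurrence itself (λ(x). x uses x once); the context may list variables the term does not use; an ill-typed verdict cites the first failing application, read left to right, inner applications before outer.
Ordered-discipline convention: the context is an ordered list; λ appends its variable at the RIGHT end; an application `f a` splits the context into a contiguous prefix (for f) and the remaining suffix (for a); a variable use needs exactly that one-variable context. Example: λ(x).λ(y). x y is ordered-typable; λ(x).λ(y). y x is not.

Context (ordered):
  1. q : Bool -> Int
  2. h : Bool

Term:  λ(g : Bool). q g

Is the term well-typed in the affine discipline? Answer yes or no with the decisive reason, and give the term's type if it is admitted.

yes — at most one use each (q, h, g); term : Bool -> Int
variable uses: q ×1, h ×0, g (bound) ×1
uses in reading order: q, g
typing: well-typed — term : Bool -> Int
per-discipline verdicts: ordered ✗ · linear ✗ · affine ✓ · relevant ✗ · unrestricted ✓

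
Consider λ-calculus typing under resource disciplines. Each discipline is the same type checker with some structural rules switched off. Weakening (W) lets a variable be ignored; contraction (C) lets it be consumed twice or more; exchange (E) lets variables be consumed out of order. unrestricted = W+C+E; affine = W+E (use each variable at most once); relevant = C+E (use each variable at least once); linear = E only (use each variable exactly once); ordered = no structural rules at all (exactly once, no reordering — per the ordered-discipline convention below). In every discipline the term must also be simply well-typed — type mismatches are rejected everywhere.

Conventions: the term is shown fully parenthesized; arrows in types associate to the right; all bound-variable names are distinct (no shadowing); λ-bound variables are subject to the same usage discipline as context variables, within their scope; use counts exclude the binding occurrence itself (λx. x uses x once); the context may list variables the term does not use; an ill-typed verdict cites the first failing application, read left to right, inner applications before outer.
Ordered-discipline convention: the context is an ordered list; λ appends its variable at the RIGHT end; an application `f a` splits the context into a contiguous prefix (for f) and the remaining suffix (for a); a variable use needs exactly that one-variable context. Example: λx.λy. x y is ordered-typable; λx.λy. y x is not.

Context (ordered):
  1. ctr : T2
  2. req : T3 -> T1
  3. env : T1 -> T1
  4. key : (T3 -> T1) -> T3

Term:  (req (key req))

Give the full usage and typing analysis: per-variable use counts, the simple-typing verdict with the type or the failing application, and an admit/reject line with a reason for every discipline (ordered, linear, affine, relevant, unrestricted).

variable uses: ctr ×0, req ×2, env ×0, key ×1
uses in reading order: req, key, req
typing: ✓ — T1
ordered: ✗ — repeated use of req ×2; ctr, env left unused
linear: ✗ — repeated use of req ×2; ctr, env left unused
affine: ✗ — repeated use of req ×2
relevant: ✗ — ctr, env left unused
unrestricted: ✓ — well-typed at T1; no restrictions here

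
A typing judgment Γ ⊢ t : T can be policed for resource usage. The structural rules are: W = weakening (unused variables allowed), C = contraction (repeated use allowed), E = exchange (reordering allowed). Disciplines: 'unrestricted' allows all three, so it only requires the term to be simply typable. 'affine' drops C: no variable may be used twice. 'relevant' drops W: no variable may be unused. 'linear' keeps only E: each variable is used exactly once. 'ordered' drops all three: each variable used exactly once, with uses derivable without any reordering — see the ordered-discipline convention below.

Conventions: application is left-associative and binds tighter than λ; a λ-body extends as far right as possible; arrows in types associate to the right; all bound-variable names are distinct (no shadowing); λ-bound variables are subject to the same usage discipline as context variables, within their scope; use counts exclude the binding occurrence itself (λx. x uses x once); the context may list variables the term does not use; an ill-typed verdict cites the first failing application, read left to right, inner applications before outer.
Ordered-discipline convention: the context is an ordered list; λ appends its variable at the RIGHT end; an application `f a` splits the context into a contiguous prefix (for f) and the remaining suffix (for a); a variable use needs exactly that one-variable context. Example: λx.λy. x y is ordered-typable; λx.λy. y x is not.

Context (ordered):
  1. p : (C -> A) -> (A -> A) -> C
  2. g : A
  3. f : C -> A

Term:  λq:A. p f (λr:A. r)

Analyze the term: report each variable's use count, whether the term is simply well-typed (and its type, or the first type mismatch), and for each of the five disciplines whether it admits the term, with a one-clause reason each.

variable uses: p: 1, g: 0, f: 1, q [bound]: 0, r [bound]: 1
use order (left to right): p, f, r
typing: the term checks, with type A -> C
ordered: ✗ — unused: g, q — weakening required
linear: ✗ — unused: g, q — weakening required
affine: ✓ — at most one use each (p, g, f, q, r)
relevant: ✗ — unused: g, q — weakening required
unrestricted: ✓ — simply typable at A -> C; W, C, E all held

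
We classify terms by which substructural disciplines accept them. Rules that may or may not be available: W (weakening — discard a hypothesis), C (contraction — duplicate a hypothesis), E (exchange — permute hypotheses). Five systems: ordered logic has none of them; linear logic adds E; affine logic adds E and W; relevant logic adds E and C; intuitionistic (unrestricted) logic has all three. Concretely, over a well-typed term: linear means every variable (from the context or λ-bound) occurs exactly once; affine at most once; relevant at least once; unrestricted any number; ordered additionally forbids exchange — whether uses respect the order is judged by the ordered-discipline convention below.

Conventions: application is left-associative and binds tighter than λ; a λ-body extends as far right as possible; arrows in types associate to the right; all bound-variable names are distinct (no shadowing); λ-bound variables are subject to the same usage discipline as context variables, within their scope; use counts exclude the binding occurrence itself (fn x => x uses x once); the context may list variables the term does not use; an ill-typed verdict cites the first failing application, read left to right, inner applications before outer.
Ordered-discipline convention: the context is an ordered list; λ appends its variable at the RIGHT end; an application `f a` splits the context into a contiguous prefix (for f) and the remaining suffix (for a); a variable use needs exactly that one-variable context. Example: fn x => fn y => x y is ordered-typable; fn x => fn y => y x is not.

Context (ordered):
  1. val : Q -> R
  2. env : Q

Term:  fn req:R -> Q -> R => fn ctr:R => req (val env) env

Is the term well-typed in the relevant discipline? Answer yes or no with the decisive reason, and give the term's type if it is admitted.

no — ctr left unused
variable uses: val: 1×, env: 2×, req [bound]: 1×, ctr [bound]: 0×
order of uses: req, val, env, env
typing: well-typed at (R -> Q -> R) -> R -> R
per-discipline verdicts: ordered ✗; linear ✗; affine ✗; relevant ✗; unrestricted ✓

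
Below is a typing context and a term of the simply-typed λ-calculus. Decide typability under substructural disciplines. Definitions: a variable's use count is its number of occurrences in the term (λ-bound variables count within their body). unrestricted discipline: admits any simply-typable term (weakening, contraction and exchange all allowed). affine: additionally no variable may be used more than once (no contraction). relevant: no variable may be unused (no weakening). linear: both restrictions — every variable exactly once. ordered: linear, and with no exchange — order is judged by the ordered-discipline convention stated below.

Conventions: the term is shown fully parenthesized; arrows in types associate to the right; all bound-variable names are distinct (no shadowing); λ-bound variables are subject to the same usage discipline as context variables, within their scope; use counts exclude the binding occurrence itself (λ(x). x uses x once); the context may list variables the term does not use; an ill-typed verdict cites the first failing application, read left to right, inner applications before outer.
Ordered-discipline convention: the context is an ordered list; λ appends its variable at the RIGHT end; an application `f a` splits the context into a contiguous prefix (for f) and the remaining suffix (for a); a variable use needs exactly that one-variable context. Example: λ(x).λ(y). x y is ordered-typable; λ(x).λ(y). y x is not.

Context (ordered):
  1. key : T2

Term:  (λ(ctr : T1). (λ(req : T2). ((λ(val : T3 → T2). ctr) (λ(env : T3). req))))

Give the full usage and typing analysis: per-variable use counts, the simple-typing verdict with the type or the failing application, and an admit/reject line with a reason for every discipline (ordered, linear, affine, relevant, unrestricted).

counts: key ×0; ctr [bound] ×1; req [bound] ×1; val [bound] ×0; env [bound] ×0
uses in reading order: ctr, req
typing: the term checks, with type T1 → T2 → T1
ordered ✗ (key, val, env left unused)
linear ✗ (key, val, env left unused)
affine ✓ (at most one use each (key, ctr, req, val, env))
relevant ✗ (key, val, env left unused)
unrestricted ✓ (typability at T1 → T2 → T1 is all that's needed)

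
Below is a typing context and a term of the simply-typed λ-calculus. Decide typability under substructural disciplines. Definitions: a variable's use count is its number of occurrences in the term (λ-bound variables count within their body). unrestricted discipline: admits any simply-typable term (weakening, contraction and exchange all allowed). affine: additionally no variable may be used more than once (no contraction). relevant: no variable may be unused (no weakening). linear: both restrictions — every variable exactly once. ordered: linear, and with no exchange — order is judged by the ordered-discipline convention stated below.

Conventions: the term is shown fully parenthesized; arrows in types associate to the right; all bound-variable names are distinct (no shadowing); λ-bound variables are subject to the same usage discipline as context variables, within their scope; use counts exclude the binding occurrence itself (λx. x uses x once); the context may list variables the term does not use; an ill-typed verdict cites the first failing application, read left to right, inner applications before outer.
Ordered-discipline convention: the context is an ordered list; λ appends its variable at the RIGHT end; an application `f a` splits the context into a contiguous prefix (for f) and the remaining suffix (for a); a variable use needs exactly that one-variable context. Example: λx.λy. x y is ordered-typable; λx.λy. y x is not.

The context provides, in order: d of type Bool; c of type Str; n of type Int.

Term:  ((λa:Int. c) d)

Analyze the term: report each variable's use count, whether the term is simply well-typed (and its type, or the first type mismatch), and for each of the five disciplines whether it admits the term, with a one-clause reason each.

usage: d: 1×; c: 1×; n: 0×; a (λ-bound): 0×
left-to-right use order: c, d
typing: ill-typed: an application expects Int but receives Bool
ordered ✗ (fails simple typing)
linear ✗ (a type mismatch blocks all five)
affine ✗ (the type mismatch rejects it)
relevant ✗ (not simply typable)
unrestricted ✗ (fails simple typing)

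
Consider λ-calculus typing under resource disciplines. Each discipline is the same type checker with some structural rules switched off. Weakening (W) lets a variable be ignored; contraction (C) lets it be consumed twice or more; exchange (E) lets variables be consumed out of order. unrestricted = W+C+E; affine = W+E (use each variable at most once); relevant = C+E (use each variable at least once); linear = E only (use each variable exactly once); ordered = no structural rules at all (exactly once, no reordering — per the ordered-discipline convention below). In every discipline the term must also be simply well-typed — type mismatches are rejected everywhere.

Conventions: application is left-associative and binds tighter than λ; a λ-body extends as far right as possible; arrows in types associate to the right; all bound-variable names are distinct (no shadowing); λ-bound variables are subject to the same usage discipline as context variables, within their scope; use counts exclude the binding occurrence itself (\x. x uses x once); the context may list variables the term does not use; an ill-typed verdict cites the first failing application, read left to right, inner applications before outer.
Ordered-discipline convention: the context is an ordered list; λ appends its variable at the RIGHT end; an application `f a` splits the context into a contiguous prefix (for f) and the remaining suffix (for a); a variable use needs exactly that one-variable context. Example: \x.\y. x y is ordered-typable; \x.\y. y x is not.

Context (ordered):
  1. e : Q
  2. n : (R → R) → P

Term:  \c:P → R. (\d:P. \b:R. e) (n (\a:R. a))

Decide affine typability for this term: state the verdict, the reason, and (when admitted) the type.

yes — at most one use each (e, n, c, d, b, a); term : (P → R) → R → Q
use counts: e ×1; n ×1; c [bound] ×0; d [bound] ×0; b [bound] ×0; a [bound] ×1
order of uses: e, n, a
typing: well-typed at (P → R) → R → Q
summary: ordered ✗ · linear ✗ · affine ✓ · relevant ✗ · unrestricted ✓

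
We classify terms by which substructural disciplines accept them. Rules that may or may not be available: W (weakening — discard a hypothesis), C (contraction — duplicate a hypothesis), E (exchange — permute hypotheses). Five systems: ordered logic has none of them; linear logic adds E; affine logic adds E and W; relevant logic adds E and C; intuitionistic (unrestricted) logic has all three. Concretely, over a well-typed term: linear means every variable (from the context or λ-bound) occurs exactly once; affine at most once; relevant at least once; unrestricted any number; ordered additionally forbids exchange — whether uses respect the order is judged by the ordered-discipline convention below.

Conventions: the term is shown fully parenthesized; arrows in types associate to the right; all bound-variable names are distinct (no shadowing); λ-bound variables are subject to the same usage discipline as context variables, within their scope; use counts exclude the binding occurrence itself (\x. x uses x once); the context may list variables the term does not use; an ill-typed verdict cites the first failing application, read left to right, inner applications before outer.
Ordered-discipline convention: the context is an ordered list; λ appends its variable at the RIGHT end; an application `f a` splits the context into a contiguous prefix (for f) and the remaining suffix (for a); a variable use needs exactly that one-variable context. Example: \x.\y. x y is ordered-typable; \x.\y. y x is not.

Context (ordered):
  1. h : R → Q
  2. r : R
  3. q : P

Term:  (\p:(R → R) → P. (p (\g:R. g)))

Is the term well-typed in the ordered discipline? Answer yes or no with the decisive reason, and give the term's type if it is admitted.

no — unused: h, r, q — weakening required
use counts: h ×0, r ×0, q ×0, p [bound] ×1, g [bound] ×1
use order (left to right): p, g
typing: well-typed at ((R → R) → P) → P
per-discipline verdicts: ordered ✗ | linear ✗ | affine ✓ | relevant ✗ | unrestricted ✓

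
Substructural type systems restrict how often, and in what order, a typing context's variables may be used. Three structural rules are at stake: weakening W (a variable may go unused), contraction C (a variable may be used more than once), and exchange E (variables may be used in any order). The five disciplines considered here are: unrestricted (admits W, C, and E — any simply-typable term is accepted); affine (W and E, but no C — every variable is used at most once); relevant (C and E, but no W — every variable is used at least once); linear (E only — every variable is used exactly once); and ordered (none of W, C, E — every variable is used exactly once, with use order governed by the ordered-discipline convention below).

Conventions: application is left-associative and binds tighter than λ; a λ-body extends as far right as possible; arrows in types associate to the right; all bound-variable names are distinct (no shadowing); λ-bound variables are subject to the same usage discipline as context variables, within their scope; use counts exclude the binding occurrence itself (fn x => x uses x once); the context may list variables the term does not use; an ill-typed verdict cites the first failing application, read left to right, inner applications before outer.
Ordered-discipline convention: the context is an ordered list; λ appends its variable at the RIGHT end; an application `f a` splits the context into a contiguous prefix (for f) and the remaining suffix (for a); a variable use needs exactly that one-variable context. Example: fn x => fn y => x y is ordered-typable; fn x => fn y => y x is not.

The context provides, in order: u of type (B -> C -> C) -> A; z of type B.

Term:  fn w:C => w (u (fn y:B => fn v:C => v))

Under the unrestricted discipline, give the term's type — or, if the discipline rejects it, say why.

not well-typed under unrestricted — the type mismatch rejects it
usage: u ×1, z ×0, w (bound) ×1, y (bound) ×0, v (bound) ×1
uses in reading order: w, u, v
typing: ill-typed: non-function type C applied to an argument
across the five disciplines: ordered ✗; linear ✗; affine ✗; relevant ✗; unrestricted ✗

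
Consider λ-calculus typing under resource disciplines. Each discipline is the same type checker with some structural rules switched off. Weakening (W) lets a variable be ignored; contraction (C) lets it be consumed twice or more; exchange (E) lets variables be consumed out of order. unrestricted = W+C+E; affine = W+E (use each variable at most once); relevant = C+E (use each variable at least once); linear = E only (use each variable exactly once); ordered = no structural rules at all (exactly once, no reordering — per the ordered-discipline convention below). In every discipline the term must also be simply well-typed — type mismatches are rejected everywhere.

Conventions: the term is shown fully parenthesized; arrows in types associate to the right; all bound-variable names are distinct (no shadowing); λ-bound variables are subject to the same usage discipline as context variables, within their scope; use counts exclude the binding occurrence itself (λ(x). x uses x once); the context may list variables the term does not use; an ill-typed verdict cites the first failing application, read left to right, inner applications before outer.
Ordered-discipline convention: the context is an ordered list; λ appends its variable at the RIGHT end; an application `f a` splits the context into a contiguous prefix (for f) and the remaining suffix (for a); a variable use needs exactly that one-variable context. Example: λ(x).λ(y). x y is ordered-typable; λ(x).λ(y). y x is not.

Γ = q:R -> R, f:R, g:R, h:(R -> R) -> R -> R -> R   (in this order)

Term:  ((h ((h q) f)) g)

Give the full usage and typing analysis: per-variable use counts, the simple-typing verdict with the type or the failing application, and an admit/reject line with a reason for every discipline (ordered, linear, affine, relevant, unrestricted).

counts: q: 1, f: 1, g: 1, h: 2
uses in reading order: h, h, q, f, g
typing: the term checks, with type R -> R
ordered: ✗, uses contraction: h ×2
linear: ✗, uses contraction: h ×2
affine: ✗, uses contraction: h ×2
relevant: ✓, q, f, g, h: all used, weakening unneeded
unrestricted: ✓, well-typed at R -> R; no restrictions here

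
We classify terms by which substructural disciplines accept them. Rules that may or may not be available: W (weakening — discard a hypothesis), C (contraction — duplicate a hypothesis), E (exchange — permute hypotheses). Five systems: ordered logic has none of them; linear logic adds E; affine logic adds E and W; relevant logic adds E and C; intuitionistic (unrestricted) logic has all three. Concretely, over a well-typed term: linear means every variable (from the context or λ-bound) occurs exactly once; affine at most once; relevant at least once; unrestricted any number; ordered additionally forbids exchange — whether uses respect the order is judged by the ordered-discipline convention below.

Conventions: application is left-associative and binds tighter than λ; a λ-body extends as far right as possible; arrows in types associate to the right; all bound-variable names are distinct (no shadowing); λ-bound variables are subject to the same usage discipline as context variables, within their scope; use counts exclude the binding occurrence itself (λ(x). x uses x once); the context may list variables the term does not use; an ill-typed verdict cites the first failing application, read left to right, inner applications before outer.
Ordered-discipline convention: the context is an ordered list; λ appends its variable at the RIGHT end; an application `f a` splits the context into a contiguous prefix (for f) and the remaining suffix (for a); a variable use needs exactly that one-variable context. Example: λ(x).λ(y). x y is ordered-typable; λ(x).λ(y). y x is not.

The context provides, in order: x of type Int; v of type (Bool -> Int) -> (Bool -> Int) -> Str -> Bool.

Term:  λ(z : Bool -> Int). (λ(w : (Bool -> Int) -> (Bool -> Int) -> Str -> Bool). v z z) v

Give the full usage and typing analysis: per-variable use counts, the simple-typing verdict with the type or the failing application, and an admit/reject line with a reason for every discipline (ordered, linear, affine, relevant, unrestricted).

counts: x=0; v=2; z [bound]=2; w [bound]=0
use order (left to right): v, z, z, v
typing: well-typed — term : (Bool -> Int) -> Str -> Bool
ordered ✗ (v ×2, z ×2 used more than once (contraction); unused: x, w — weakening required)
linear ✗ (v ×2, z ×2 used more than once (contraction); unused: x, w — weakening required)
affine ✗ (v ×2, z ×2 used more than once (contraction))
relevant ✗ (unused: x, w — weakening required)
unrestricted ✓ (typability at (Bool -> Int) -> Str -> Bool is all that's needed)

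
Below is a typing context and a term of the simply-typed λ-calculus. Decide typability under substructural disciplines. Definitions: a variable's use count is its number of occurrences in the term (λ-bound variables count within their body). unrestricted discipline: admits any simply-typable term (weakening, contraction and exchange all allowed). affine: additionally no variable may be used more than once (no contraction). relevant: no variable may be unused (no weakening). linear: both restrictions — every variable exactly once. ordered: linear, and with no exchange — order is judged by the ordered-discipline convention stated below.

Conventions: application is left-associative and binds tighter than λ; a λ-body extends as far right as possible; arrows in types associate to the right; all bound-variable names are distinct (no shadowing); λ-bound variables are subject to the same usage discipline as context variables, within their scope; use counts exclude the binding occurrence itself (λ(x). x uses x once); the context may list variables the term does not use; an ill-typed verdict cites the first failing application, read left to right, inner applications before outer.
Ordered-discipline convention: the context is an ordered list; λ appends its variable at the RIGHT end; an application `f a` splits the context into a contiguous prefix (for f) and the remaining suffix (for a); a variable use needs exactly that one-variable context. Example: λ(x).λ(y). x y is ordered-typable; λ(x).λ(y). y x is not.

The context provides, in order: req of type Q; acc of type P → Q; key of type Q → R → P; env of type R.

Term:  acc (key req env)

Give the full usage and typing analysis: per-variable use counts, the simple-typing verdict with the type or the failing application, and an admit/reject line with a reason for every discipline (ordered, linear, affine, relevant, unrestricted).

use counts: req: 1×, acc: 1×, key: 1×, env: 1×
uses in reading order: acc, key, req, env
typing: well-typed at Q
ordered ✗ (no ordered split (uses run acc, key, req, env))
linear ✓ (req, acc, key, env: one use apiece)
affine ✓ (no duplicate uses among req, acc, key, env)
relevant ✓ (req, acc, key, env: all used, weakening unneeded)
unrestricted ✓ (typability at Q is all that's needed)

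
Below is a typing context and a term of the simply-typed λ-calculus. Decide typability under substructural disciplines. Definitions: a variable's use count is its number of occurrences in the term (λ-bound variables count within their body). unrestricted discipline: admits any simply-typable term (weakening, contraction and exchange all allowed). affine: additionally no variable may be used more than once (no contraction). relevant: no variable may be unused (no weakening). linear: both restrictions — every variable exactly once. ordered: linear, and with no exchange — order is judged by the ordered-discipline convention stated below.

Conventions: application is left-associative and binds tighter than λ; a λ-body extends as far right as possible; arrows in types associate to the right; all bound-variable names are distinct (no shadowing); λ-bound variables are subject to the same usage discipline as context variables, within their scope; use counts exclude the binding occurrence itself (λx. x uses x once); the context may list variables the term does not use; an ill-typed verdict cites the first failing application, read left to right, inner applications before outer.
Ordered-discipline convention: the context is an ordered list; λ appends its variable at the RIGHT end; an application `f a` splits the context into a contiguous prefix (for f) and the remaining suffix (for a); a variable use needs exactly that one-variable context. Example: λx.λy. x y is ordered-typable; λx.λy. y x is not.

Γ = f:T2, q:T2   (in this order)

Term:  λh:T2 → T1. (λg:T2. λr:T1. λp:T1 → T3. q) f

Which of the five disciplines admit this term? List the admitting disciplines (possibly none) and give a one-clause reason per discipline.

accepted by: affine, unrestricted
counts: f: 1; q: 1; h (bound): 0; g (bound): 0; r (bound): 0; p (bound): 0
left-to-right use order: q, f
typing: well-typed — term : (T2 → T1) → T1 → (T1 → T3) → T2
ordered: ✗, h, g, r, p never used (weakening)
linear: ✗, h, g, r, p never used (weakening)
affine: ✓, at most one use each (f, q, h, g, r, p)
relevant: ✗, h, g, r, p never used (weakening)
unrestricted: ✓, type-checks ((T2 → T1) → T1 → (T1 → T3) → T2) and nothing is barred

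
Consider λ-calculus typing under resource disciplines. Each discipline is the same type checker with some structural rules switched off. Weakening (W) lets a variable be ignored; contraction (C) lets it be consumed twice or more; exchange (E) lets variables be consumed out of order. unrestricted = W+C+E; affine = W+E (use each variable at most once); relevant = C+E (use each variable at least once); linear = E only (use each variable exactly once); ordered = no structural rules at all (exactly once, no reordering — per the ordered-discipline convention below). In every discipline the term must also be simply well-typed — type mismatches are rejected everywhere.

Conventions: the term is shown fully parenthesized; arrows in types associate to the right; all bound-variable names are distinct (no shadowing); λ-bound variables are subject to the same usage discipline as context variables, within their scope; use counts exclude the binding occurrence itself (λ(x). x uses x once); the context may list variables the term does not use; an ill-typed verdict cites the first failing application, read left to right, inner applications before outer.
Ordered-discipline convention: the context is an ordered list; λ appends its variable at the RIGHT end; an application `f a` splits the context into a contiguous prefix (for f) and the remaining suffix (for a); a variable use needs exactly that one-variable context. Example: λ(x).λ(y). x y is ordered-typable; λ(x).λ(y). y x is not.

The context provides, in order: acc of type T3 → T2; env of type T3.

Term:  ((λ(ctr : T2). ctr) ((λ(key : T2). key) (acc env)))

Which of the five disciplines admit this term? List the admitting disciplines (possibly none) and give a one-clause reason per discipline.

admitting disciplines: ordered, linear, affine, relevant, unrestricted
variable uses: acc: 1×; env: 1×; ctr [bound]: 1×; key [bound]: 1×
uses in reading order: ctr, key, acc, env
typing: ✓ — T2
ordered: ✓, one use each (acc, env, ctr, key); ordered split holds
linear: ✓, exactly-once usage across acc, env, ctr, key
affine: ✓, no duplicate uses among acc, env, ctr, key
relevant: ✓, acc, env, ctr, key: all used, weakening unneeded
unrestricted: ✓, type-checks (T2) and nothing is barred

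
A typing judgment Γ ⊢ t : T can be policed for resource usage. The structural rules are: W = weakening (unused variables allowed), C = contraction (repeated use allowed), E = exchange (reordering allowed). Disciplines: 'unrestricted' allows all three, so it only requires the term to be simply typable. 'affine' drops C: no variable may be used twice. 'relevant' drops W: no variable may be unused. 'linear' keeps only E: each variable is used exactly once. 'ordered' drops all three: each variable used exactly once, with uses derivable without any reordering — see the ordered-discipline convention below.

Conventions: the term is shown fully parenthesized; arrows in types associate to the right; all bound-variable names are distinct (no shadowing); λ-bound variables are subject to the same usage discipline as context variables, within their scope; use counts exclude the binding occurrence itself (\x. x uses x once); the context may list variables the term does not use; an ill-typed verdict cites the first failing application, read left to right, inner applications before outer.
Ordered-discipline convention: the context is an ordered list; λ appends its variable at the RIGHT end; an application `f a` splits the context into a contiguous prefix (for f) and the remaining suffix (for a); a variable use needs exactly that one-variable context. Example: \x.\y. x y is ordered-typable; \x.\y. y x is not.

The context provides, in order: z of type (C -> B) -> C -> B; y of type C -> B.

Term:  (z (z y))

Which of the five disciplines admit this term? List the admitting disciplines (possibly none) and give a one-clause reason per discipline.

accepted by: relevant, unrestricted
usage: z: 2×, y: 1×
left-to-right use order: z, z, y
typing: well-typed at C -> B
ordered: ✗, z ×2 used more than once (contraction)
linear: ✗, z ×2 used more than once (contraction)
affine: ✗, z ×2 used more than once (contraction)
relevant: ✓, none of z, y goes unused
unrestricted: ✓, type-checks (C -> B) and nothing is barred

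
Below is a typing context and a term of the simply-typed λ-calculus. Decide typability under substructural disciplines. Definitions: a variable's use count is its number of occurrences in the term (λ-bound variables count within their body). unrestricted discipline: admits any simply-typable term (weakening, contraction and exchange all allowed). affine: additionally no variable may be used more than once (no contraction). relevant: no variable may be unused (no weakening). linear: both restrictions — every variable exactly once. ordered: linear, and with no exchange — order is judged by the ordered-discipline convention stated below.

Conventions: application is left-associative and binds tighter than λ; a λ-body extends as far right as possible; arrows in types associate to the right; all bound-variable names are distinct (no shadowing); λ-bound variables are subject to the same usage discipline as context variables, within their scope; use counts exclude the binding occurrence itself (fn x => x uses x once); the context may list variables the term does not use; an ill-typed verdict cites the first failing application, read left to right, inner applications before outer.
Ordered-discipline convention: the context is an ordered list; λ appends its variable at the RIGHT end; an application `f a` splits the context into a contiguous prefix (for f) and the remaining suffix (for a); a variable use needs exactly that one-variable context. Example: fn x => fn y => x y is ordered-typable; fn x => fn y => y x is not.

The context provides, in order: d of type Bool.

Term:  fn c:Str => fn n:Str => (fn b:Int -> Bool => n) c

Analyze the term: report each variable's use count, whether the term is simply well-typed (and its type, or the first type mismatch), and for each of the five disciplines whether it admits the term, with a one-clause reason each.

variable uses: d: 0×, c [bound]: 1×, n [bound]: 1×, b [bound]: 0×
use order (left to right): n, c
typing: ill-typed: an application expects Int -> Bool but receives Str
ordered ✗ (not simply typable)
linear ✗ (fails simple typing)
affine ✗ (a type mismatch blocks all five)
relevant ✗ (the type mismatch rejects it)
unrestricted ✗ (not simply typable)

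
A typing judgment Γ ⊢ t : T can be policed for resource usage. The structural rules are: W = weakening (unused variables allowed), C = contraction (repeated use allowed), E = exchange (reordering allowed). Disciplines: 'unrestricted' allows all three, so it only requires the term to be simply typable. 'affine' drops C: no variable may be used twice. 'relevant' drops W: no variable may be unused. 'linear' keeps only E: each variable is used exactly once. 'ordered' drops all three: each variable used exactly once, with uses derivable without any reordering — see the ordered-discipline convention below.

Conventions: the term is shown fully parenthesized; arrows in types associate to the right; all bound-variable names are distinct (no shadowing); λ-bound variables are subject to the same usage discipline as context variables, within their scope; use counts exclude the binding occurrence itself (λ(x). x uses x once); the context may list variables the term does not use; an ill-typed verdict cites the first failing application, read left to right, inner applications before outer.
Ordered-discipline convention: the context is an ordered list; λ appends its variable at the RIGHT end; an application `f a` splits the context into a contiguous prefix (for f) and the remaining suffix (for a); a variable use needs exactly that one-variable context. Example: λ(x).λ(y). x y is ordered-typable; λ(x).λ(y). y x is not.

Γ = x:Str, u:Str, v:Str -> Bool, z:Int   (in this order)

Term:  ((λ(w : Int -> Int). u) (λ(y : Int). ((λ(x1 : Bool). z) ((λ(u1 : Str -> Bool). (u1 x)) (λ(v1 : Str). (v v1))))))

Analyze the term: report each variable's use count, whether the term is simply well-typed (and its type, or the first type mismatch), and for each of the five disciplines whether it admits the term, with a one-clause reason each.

use counts: x ×1, u ×1, v ×1, z ×1, w [bound] ×0, y [bound] ×0, x1 [bound] ×0, u1 [bound] ×1, v1 [bound] ×1
uses in reading order: u, z, u1, x, v, v1
typing: ✓ — Str
ordered: ✗, unused: w, y, x1 — weakening required
linear: ✗, unused: w, y, x1 — weakening required
affine: ✓, at most one use each (x, u, v, z, w, y, x1, u1, v1)
relevant: ✗, unused: w, y, x1 — weakening required
unrestricted: ✓, well-typed at Str; no restrictions here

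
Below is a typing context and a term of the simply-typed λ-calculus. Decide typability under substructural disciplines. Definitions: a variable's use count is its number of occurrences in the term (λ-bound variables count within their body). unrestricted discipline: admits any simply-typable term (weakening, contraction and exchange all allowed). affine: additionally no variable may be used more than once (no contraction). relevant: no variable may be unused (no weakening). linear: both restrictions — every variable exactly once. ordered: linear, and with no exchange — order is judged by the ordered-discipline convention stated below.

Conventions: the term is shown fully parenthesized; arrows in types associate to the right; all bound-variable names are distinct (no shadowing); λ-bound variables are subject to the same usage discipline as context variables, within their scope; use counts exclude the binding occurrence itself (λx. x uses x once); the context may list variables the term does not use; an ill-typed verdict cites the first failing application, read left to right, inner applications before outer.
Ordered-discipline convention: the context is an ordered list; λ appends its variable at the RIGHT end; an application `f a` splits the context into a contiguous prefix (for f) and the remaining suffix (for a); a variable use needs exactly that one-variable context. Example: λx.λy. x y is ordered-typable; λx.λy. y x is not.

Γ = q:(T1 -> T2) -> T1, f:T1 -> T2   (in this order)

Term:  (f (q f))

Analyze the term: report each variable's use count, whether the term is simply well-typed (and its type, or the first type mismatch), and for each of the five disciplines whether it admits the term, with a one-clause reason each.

usage: q: 1; f: 2
left-to-right use order: f, q, f
typing: well-typed at T2
ordered: ✗, needs contraction — f ×2
linear: ✗, needs contraction — f ×2
affine: ✗, needs contraction — f ×2
relevant: ✓, every one of q, f appears
unrestricted: ✓, typability at T2 is all that's needed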